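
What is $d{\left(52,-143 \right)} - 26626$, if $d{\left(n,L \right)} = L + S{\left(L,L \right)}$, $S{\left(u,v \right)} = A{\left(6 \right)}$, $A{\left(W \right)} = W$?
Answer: $-26763$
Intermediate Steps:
$S{\left(u,v \right)} = 6$
$d{\left(n,L \right)} = 6 + L$ ($d{\left(n,L \right)} = L + 6 = 6 + L$)
$d{\left(52,-143 \right)} - 26626 = \left(6 - 143\right) - 26626 = -137 - 26626 = -26763$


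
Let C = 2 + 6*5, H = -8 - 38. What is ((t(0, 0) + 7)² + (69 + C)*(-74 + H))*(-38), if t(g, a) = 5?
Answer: 455088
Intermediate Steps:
H = -46
C = 32 (C = 2 + 30 = 32)
((t(0, 0) + 7)² + (69 + C)*(-74 + H))*(-38) = ((5 + 7)² + (69 + 32)*(-74 - 46))*(-38) = (12² + 101*(-120))*(-38) = (144 - 12120)*(-38) = -11976*(-38) = 455088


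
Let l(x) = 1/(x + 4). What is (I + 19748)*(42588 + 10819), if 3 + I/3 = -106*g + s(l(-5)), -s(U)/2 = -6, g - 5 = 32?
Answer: 427736663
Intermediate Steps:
g = 37 (g = 5 + 32 = 37)
l(x) = 1/(4 + x)
s(U) = 12 (s(U) = -2*(-6) = 12)
I = -11739 (I = -9 + 3*(-106*37 + 12) = -9 + 3*(-3922 + 12) = -9 + 3*(-3910) = -9 - 11730 = -11739)
(I + 19748)*(42588 + 10819) = (-11739 + 19748)*(42588 + 10819) = 8009*53407 = 427736663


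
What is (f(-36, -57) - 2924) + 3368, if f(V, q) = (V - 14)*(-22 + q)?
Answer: 4394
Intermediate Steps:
f(V, q) = (-22 + q)*(-14 + V) (f(V, q) = (-14 + V)*(-22 + q) = (-22 + q)*(-14 + V))
(f(-36, -57) - 2924) + 3368 = ((308 - 22*(-36) - 14*(-57) - 36*(-57)) - 2924) + 3368 = ((308 + 792 + 798 + 2052) - 2924) + 3368 = (3950 - 2924) + 3368 = 1026 + 3368 = 4394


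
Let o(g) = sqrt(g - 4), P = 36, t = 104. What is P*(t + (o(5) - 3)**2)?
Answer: 3888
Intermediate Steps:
o(g) = sqrt(-4 + g)
P*(t + (o(5) - 3)**2) = 36*(104 + (sqrt(-4 + 5) - 3)**2) = 36*(104 + (sqrt(1) - 3)**2) = 36*(104 + (1 - 3)**2) = 36*(104 + (-2)**2) = 36*(104 + 4) = 36*108 = 3888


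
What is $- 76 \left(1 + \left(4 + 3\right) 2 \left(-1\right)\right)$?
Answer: $988$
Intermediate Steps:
$- 76 \left(1 + \left(4 + 3\right) 2 \left(-1\right)\right) = - 76 \left(1 + 7 \cdot 2 \left(-1\right)\right) = - 76 \left(1 + 14 \left(-1\right)\right) = - 76 \left(1 - 14\right) = \left(-76\right) \left(-13\right) = 988$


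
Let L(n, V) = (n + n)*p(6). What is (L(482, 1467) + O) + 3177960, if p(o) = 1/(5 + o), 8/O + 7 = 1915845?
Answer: 33487434351600/10537109 ≈ 3.1780e+6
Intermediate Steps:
O = 4/957919 (O = 8/(-7 + 1915845) = 8/1915838 = 8*(1/1915838) = 4/957919 ≈ 4.1757e-6)
L(n, V) = 2*n/11 (L(n, V) = (n + n)/(5 + 6) = (2*n)/11 = (2*n)*(1/11) = 2*n/11)
(L(482, 1467) + O) + 3177960 = ((2/11)*482 + 4/957919) + 3177960 = (964/11 + 4/957919) + 3177960 = 923433960/10537109 + 3177960 = 33487434351600/10537109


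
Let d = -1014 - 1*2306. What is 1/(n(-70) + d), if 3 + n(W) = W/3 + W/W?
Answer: -3/10036 ≈ -0.00029892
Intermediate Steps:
d = -3320 (d = -1014 - 2306 = -3320)
n(W) = -2 + W/3 (n(W) = -3 + (W/3 + W/W) = -3 + (W*(⅓) + 1) = -3 + (W/3 + 1) = -3 + (1 + W/3) = -2 + W/3)
1/(n(-70) + d) = 1/((-2 + (⅓)*(-70)) - 3320) = 1/((-2 - 70/3) - 3320) = 1/(-76/3 - 3320) = 1/(-10036/3) = -3/10036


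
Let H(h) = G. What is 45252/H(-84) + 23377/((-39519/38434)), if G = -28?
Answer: -6736379773/276633 ≈ -24351.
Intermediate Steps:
H(h) = -28
45252/H(-84) + 23377/((-39519/38434)) = 45252/(-28) + 23377/((-39519/38434)) = 45252*(-1/28) + 23377/((-39519*1/38434)) = -11313/7 + 23377/(-39519/38434) = -11313/7 + 23377*(-38434/39519) = -11313/7 - 898471618/39519 = -6736379773/276633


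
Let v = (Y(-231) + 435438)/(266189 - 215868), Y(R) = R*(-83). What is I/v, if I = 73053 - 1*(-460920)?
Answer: 8956685111/151537 ≈ 59106.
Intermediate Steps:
Y(R) = -83*R
v = 454611/50321 (v = (-83*(-231) + 435438)/(266189 - 215868) = (19173 + 435438)/50321 = 454611*(1/50321) = 454611/50321 ≈ 9.0342)
I = 533973 (I = 73053 + 460920 = 533973)
I/v = 533973/(454611/50321) = 533973*(50321/454611) = 8956685111/151537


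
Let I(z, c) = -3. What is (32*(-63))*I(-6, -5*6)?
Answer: 6048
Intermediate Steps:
(32*(-63))*I(-6, -5*6) = (32*(-63))*(-3) = -2016*(-3) = 6048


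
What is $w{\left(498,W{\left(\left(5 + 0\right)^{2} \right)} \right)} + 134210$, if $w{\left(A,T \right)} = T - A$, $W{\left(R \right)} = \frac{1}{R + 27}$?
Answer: $\frac{6953025}{52} \approx 1.3371 \cdot 10^{5}$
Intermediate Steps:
$W{\left(R \right)} = \frac{1}{27 + R}$
$w{\left(498,W{\left(\left(5 + 0\right)^{2} \right)} \right)} + 134210 = \left(\frac{1}{27 + \left(5 + 0\right)^{2}} - 498\right) + 134210 = \left(\frac{1}{27 + 5^{2}} - 498\right) + 134210 = \left(\frac{1}{27 + 25} - 498\right) + 134210 = \left(\frac{1}{52} - 498\right) + 134210 = - \frac{25895}{52} + 134210 = \frac{6953025}{52}$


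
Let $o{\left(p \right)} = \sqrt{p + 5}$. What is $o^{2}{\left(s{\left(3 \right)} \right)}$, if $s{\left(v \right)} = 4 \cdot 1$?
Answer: $9$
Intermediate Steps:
$s{\left(v \right)} = 4$
$o{\left(p \right)} = \sqrt{5 + p}$
$o^{2}{\left(s{\left(3 \right)} \right)} = \left(\sqrt{5 + 4}\right)^{2} = \left(\sqrt{9}\right)^{2} = 3^{2} = 9$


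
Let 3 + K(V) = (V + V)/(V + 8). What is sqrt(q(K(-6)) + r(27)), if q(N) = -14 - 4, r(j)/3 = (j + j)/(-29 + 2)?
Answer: 2*I*sqrt(6) ≈ 4.899*I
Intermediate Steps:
K(V) = -3 + 2*V/(8 + V) (K(V) = -3 + (V + V)/(V + 8) = -3 + (2*V)/(8 + V) = -3 + 2*V/(8 + V))
r(j) = -2*j/9 (r(j) = 3*((j + j)/(-29 + 2)) = 3*((2*j)/(-27)) = 3*((2*j)*(-1/27)) = 3*(-2*j/27) = -2*j/9)
q(N) = -18
sqrt(q(K(-6)) + r(27)) = sqrt(-18 - 2/9*27) = sqrt(-18 - 6) = sqrt(-24) = 2*I*sqrt(6)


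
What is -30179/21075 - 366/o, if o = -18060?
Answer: -17910643/12687150 ≈ -1.4117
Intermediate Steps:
-30179/21075 - 366/o = -30179/21075 - 366/(-18060) = -30179*1/21075 - 366*(-1/18060) = -30179/21075 + 61/3010 = -17910643/12687150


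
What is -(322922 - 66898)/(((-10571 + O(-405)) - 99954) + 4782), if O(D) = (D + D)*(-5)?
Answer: 256024/101693 ≈ 2.5176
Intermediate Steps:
O(D) = -10*D (O(D) = (2*D)*(-5) = -10*D)
-(322922 - 66898)/(((-10571 + O(-405)) - 99954) + 4782) = -(322922 - 66898)/(((-10571 - 10*(-405)) - 99954) + 4782) = -256024/(((-10571 + 4050) - 99954) + 4782) = -256024/((-6521 - 99954) + 4782) = -256024/(-106475 + 4782) = -256024/(-101693) = -256024*(-1)/101693 = -1*(-256024/101693) = 256024/101693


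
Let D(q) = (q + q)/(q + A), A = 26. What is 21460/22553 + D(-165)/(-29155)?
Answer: 17392034642/18279409477 ≈ 0.95146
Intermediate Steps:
D(q) = 2*q/(26 + q) (D(q) = (q + q)/(q + 26) = (2*q)/(26 + q) = 2*q/(26 + q))
21460/22553 + D(-165)/(-29155) = 21460/22553 + (2*(-165)/(26 - 165))/(-29155) = 21460*(1/22553) + (2*(-165)/(-139))*(-1/29155) = 21460/22553 + (2*(-165)*(-1/139))*(-1/29155) = 21460/22553 + (330/139)*(-1/29155) = 21460/22553 - 66/810509 = 17392034642/18279409477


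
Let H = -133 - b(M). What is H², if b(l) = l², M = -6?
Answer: 28561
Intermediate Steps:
H = -169 (H = -133 - 1*(-6)² = -133 - 1*36 = -133 - 36 = -169)
H² = (-169)² = 28561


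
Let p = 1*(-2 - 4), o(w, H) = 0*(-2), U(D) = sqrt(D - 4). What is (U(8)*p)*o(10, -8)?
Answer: 0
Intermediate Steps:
U(D) = sqrt(-4 + D)
o(w, H) = 0
p = -6 (p = 1*(-6) = -6)
(U(8)*p)*o(10, -8) = (sqrt(-4 + 8)*(-6))*0 = (sqrt(4)*(-6))*0 = (2*(-6))*0 = -12*0 = 0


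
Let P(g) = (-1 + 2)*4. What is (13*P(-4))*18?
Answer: 936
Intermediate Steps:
P(g) = 4 (P(g) = 1*4 = 4)
(13*P(-4))*18 = (13*4)*18 = 52*18 = 936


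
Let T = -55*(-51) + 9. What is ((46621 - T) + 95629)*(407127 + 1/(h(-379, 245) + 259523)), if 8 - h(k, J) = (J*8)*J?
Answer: 12526973180989432/220669 ≈ 5.6768e+10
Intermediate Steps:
T = 2814 (T = 2805 + 9 = 2814)
h(k, J) = 8 - 8*J² (h(k, J) = 8 - J*8*J = 8 - 8*J*J = 8 - 8*J²)
((46621 - T) + 95629)*(407127 + 1/(h(-379, 245) + 259523)) = ((46621 - 1*2814) + 95629)*(407127 + 1/((8 - 8*245²) + 259523)) = ((46621 - 2814) + 95629)*(407127 + 1/((8 - 8*60025) + 259523)) = (43807 + 95629)*(407127 + 1/((8 - 480200) + 259523)) = 139436*(407127 + 1/(-480192 + 259523)) = 139436*(407127 + 1/(-220669)) = 139436*(407127 - 1/220669) = 139436*(89840307962/220669) = 12526973180989432/220669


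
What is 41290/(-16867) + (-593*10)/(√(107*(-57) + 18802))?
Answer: -41290/16867 - 5930*√12703/12703 ≈ -55.062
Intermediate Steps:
41290/(-16867) + (-593*10)/(√(107*(-57) + 18802)) = 41290*(-1/16867) - 5930/√(-6099 + 18802) = -41290/16867 - 5930*√12703/12703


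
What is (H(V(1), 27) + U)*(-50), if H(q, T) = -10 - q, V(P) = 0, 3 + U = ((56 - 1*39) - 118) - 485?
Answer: 29950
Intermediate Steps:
U = -589 (U = -3 + (((56 - 1*39) - 118) - 485) = -3 + (((56 - 39) - 118) - 485) = -3 + ((17 - 118) - 485) = -3 + (-101 - 485) = -3 - 586 = -589)
(H(V(1), 27) + U)*(-50) = ((-10 - 1*0) - 589)*(-50) = ((-10 + 0) - 589)*(-50) = (-10 - 589)*(-50) = -599*(-50) = 29950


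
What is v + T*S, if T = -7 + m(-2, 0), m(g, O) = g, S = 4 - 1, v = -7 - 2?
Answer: -36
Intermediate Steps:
v = -9
S = 3
T = -9 (T = -7 - 2 = -9)
v + T*S = -9 - 9*3 = -9 - 27 = -36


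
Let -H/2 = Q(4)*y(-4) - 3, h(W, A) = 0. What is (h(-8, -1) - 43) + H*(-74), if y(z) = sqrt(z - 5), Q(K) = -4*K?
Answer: -487 - 7104*I ≈ -487.0 - 7104.0*I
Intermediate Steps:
y(z) = sqrt(-5 + z)
H = 6 + 96*I (H = -2*((-4*4)*sqrt(-5 - 4) - 3) = -2*(-48*I - 3) = -2*(-3 - 48*I) = 6 + 96*I ≈ 6.0 + 96.0*I)
(h(-8, -1) - 43) + H*(-74) = (0 - 43) + (6 + 96*I)*(-74) = -43 + (-444 - 7104*I) = -487 - 7104*I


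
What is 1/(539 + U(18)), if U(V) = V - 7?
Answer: 1/550 ≈ 0.0018182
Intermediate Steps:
U(V) = -7 + V
1/(539 + U(18)) = 1/(539 + (-7 + 18)) = 1/(539 + 11) = 1/550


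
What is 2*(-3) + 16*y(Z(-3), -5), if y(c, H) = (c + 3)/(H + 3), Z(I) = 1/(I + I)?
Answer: -86/3 ≈ -28.667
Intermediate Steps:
Z(I) = 1/(2*I)
y(c, H) = (3 + c)/(3 + H)
2*(-3) + 16*y(Z(-3), -5) = 2*(-3) + 16*((3 + (½)/(-3))/(3 - 5)) = -6 + 16*((3 + (½)*(-⅓))/(-2)) = -6 + 16*(-(3 - ⅙)/2) = -6 + 16*(-½*17/6) = -6 + 16*(-17/12) = -6 - 68/3 = -86/3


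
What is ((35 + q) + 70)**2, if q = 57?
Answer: 26244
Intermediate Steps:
((35 + q) + 70)**2 = ((35 + 57) + 70)**2 = (92 + 70)**2 = 162**2 = 26244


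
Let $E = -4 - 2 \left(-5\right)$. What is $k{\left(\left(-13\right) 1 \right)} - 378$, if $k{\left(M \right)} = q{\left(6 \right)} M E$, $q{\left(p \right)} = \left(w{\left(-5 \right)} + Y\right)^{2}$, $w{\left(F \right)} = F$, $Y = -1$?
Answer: $-3186$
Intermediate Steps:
$E = 6$ ($E = -4 - -10 = -4 + 10 = 6$)
$q{\left(p \right)} = 36$ ($q{\left(p \right)} = \left(-5 - 1\right)^{2} = \left(-6\right)^{2} = 36$)
$k{\left(M \right)} = 216 M$ ($k{\left(M \right)} = 36 M 6 = 216 M$)
$k{\left(\left(-13\right) 1 \right)} - 378 = 216 \left(\left(-13\right) 1\right) - 378 = 216 \left(-13\right) - 378 = -2808 - 378 = -3186$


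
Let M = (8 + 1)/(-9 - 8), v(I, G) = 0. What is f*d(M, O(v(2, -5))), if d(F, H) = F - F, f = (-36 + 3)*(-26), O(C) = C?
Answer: 0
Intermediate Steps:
M = -9/17 (M = 9/(-17) = 9*(-1/17) = -9/17 ≈ -0.52941)
f = 858 (f = -33*(-26) = 858)
d(F, H) = 0
f*d(M, O(v(2, -5))) = 858*0 = 0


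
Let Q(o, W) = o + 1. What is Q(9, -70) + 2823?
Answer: 2833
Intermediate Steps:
Q(o, W) = 1 + o
Q(9, -70) + 2823 = (1 + 9) + 2823 = 10 + 2823 = 2833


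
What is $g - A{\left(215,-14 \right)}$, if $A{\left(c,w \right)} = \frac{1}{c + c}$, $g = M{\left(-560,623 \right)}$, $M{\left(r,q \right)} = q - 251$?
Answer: $\frac{159959}{430} \approx 372.0$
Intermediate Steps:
$M{\left(r,q \right)} = -251 + q$
$g = 372$ ($g = -251 + 623 = 372$)
$A{\left(c,w \right)} = \frac{1}{2 c}$
$g - A{\left(215,-14 \right)} = 372 - \frac{1}{2 \cdot 215} = 372 - \frac{1}{2} \cdot \frac{1}{215} = 372 - \frac{1}{430} = \frac{159959}{430}$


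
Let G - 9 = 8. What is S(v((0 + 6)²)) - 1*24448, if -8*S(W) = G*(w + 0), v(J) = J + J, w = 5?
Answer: -195669/8 ≈ -24459.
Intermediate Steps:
G = 17 (G = 9 + 8 = 17)
v(J) = 2*J
S(W) = -85/8 (S(W) = -17*(5 + 0)/8 = -17*5/8 = -⅛*85 = -85/8)
S(v((0 + 6)²)) - 1*24448 = -85/8 - 1*24448 = -85/8 - 24448 = -195669/8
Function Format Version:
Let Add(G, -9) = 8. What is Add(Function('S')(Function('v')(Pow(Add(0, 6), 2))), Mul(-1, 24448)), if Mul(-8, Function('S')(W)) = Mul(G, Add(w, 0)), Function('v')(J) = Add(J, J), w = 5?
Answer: Rational(-195669, 8) ≈ -24459.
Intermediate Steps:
G = 17 (G = Add(9, 8) = 17)
Function('v')(J) = Mul(2, J)
Function('S')(W) = Rational(-85, 8) (Function('S')(W) = Mul(Rational(-1, 8), Mul(17, Add(5, 0))) = Mul(Rational(-1, 8), Mul(17, 5)) = Mul(Rational(-1, 8), 85) = Rational(-85, 8))
Add(Function('S')(Function('v')(Pow(Add(0, 6), 2))), Mul(-1, 24448)) = Add(Rational(-85, 8), Mul(-1, 24448)) = Add(Rational(-85, 8), -24448) = Rational(-195669, 8)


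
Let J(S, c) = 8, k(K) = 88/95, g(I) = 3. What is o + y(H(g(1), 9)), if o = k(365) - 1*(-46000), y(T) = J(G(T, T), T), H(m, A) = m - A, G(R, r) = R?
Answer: 4370848/95 ≈ 46009.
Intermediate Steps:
k(K) = 88/95 (k(K) = 88*(1/95) = 88/95)
y(T) = 8
o = 4370088/95 (o = 88/95 - 1*(-46000) = 88/95 + 46000 = 4370088/95 ≈ 46001.)
o + y(H(g(1), 9)) = 4370088/95 + 8 = 4370848/95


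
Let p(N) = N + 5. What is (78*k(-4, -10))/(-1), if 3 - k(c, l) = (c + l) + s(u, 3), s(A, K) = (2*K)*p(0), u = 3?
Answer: 1014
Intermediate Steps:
p(N) = 5 + N
s(A, K) = 10*K (s(A, K) = (2*K)*(5 + 0) = (2*K)*5 = 10*K)
k(c, l) = -27 - c - l (k(c, l) = 3 - ((c + l) + 10*3) = 3 - ((c + l) + 30) = 3 - (30 + c + l) = 3 + (-30 - c - l) = -27 - c - l)
(78*k(-4, -10))/(-1) = (78*(-27 - 1*(-4) - 1*(-10)))/(-1) = (78*(-27 + 4 + 10))*(-1) = (78*(-13))*(-1) = -1014*(-1) = 1014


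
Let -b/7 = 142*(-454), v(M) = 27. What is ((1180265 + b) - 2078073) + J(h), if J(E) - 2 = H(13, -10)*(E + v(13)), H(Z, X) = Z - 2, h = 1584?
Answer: -428809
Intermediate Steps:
H(Z, X) = -2 + Z
b = 451276 (b = -994*(-454) = -7*(-64468) = 451276)
J(E) = 299 + 11*E (J(E) = 2 + (-2 + 13)*(E + 27) = 2 + 11*(27 + E) = 2 + (297 + 11*E) = 299 + 11*E)
((1180265 + b) - 2078073) + J(h) = ((1180265 + 451276) - 2078073) + (299 + 11*1584) = (1631541 - 2078073) + (299 + 17424) = -446532 + 17723 = -428809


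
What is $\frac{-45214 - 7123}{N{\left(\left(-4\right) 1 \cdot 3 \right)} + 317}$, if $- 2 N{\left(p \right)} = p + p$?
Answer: $- \frac{52337}{329} \approx -159.08$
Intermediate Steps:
$N{\left(p \right)} = - p$ ($N{\left(p \right)} = - \frac{p + p}{2} = - \frac{2 p}{2} = - p$)
$\frac{-45214 - 7123}{N{\left(\left(-4\right) 1 \cdot 3 \right)} + 317} = \frac{-45214 - 7123}{- \left(-4\right) 1 \cdot 3 + 317} = - \frac{52337}{- \left(-4\right) 3 + 317} = - \frac{52337}{\left(-1\right) \left(-12\right) + 317} = - \frac{52337}{12 + 317} = - \frac{52337}{329}$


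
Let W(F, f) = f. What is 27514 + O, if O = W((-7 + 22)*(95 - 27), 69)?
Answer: 27583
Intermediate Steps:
O = 69
27514 + O = 27514 + 69 = 27583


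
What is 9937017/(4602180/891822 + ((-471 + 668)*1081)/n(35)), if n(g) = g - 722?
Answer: -53405514101817/1638228421 ≈ -32600.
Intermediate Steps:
n(g) = -722 + g
9937017/(4602180/891822 + ((-471 + 668)*1081)/n(35)) = 9937017/(4602180/891822 + ((-471 + 668)*1081)/(-722 + 35)) = 9937017/(4602180*(1/891822) + (197*1081)/(-687)) = 9937017/(40370/7823 + 212957*(-1/687)) = 9937017/(40370/7823 - 212957/687) = 9937017/(-1638228421/5374401) = 9937017*(-5374401/1638228421) = -53405514101817/1638228421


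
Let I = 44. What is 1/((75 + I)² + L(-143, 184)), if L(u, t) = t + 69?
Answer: 1/14414 ≈ 6.9377e-5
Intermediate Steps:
L(u, t) = 69 + t
1/((75 + I)² + L(-143, 184)) = 1/((75 + 44)² + (69 + 184)) = 1/(119² + 253) = 1/(14161 + 253) = 1/14414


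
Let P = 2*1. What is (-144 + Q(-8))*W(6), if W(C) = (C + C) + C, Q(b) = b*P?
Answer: -2880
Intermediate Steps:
P = 2
Q(b) = 2*b (Q(b) = b*2 = 2*b)
W(C) = 3*C (W(C) = 2*C + C = 3*C)
(-144 + Q(-8))*W(6) = (-144 + 2*(-8))*(3*6) = (-144 - 16)*18 = -160*18 = -2880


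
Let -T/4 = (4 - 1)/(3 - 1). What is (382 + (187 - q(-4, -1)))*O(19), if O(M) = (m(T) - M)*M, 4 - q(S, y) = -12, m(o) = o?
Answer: -262675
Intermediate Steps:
T = -6 (T = -4*(4 - 1)/(3 - 1) = -12/2 = -4*3/2 = -6)
q(S, y) = 16 (q(S, y) = 4 - 1*(-12) = 4 + 12 = 16)
O(M) = M*(-6 - M) (O(M) = (-6 - M)*M = M*(-6 - M))
(382 + (187 - q(-4, -1)))*O(19) = (382 + (187 - 1*16))*(-1*19*(6 + 19)) = (382 + (187 - 16))*(-1*19*25) = (382 + 171)*(-475) = 553*(-475) = -262675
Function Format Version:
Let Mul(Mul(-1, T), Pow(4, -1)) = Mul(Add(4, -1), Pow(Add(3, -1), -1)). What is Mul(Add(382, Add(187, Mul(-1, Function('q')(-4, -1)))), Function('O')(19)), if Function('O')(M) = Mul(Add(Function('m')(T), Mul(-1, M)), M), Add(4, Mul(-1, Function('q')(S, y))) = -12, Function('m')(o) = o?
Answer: -262675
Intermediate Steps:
T = -6 (T = Mul(-4, Mul(Add(4, -1), Pow(Add(3, -1), -1))) = Mul(-4, Mul(3, Pow(2, -1))) = Mul(-4, Mul(3, Rational(1, 2))) = Mul(-4, Rational(3, 2)) = -6)
Function('q')(S, y) = 16 (Function('q')(S, y) = Add(4, Mul(-1, -12)) = Add(4, 12) = 16)
Function('O')(M) = Mul(M, Add(-6, Mul(-1, M))) (Function('O')(M) = Mul(Add(-6, Mul(-1, M)), M) = Mul(M, Add(-6, Mul(-1, M))))
Mul(Add(382, Add(187, Mul(-1, Function('q')(-4, -1)))), Function('O')(19)) = Mul(Add(382, Add(187, Mul(-1, 16))), Mul(-1, 19, Add(6, 19))) = Mul(Add(382, Add(187, -16)), Mul(-1, 19, 25)) = Mul(Add(382, 171), -475) = Mul(553, -475) = -262675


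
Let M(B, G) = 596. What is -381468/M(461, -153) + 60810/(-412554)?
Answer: -6558849668/10245091 ≈ -640.19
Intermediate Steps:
-381468/M(461, -153) + 60810/(-412554) = -381468/596 + 60810/(-412554) = -381468*1/596 + 60810*(-1/412554) = -95367/149 - 10135/68759 = -6558849668/10245091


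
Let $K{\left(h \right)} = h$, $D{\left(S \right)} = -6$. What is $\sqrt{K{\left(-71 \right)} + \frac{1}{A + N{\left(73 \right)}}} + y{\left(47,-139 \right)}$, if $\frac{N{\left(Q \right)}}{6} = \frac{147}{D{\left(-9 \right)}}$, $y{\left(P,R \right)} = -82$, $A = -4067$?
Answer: $-82 + \frac{i \sqrt{25730770}}{602} \approx -82.0 + 8.4262 i$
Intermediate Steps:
$N{\left(Q \right)} = -147$ ($N{\left(Q \right)} = 6 \frac{147}{-6} = 6 \cdot 147 \left(- \frac{1}{6}\right) = 6 \left(- \frac{49}{2}\right) = -147$)
$\sqrt{K{\left(-71 \right)} + \frac{1}{A + N{\left(73 \right)}}} + y{\left(47,-139 \right)} = \sqrt{-71 + \frac{1}{-4067 - 147}} - 82 = \sqrt{-71 + \frac{1}{-4214}} - 82 = \sqrt{-71 - \frac{1}{4214}} - 82 = \sqrt{- \frac{299195}{4214}} - 82 = \frac{i \sqrt{25730770}}{602} - 82 = -82 + \frac{i \sqrt{25730770}}{602}$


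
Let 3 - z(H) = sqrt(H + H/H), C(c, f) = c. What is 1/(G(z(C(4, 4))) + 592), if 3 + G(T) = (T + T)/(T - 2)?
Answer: 118/69619 + sqrt(5)/348095 ≈ 0.0017014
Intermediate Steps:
z(H) = 3 - sqrt(1 + H) (z(H) = 3 - sqrt(H + H/H) = 3 - sqrt(H + 1) = 3 - sqrt(1 + H))
G(T) = -3 + 2*T/(-2 + T) (G(T) = -3 + (T + T)/(T - 2) = -3 + (2*T)/(-2 + T) = -3 + 2*T/(-2 + T))
1/(G(z(C(4, 4))) + 592) = 1/((6 - (3 - sqrt(1 + 4)))/(-2 + (3 - sqrt(1 + 4))) + 592) = 1/((6 - (3 - sqrt(5)))/(-2 + (3 - sqrt(5))) + 592) = 1/((6 + (-3 + sqrt(5)))/(1 - sqrt(5)) + 592) = 1/((3 + sqrt(5))/(1 - sqrt(5)) + 592) = 1/(592 + (3 + sqrt(5))/(1 - sqrt(5)))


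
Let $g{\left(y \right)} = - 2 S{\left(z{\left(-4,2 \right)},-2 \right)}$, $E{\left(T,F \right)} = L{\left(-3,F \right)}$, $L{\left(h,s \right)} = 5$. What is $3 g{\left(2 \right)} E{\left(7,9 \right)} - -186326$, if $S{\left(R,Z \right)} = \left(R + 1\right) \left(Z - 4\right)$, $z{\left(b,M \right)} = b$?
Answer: $185786$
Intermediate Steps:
$E{\left(T,F \right)} = 5$
$S{\left(R,Z \right)} = \left(1 + R\right) \left(-4 + Z\right)$
$g{\left(y \right)} = -36$ ($g{\left(y \right)} = - 2 \left(-4 - 2 - -16 - -8\right) = - 2 \left(-4 - 2 + 16 + 8\right) = \left(-2\right) 18 = -36$)
$3 g{\left(2 \right)} E{\left(7,9 \right)} - -186326 = 3 \left(-36\right) 5 - -186326 = \left(-108\right) 5 + 186326 = -540 + 186326 = 185786$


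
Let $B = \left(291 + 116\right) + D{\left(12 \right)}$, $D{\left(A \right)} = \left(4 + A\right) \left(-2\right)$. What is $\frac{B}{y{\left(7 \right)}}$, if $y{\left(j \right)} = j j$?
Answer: $\frac{375}{49} \approx 7.6531$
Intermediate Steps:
$D{\left(A \right)} = -8 - 2 A$
$B = 375$ ($B = \left(291 + 116\right) - 32 = 407 - 32 = 375$)
$y{\left(j \right)} = j^{2}$
$\frac{B}{y{\left(7 \right)}} = \frac{375}{7^{2}} = \frac{375}{49}$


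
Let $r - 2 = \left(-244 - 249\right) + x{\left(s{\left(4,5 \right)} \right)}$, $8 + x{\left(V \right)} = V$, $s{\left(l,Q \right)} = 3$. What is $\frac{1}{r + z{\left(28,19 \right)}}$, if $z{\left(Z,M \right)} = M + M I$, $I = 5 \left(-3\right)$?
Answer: $- \frac{1}{762} \approx -0.0013123$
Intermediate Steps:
$x{\left(V \right)} = -8 + V$
$I = -15$
$z{\left(Z,M \right)} = - 14 M$ ($z{\left(Z,M \right)} = M + M \left(-15\right) = M - 15 M = - 14 M$)
$r = -496$ ($r = 2 + \left(\left(-244 - 249\right) + \left(-8 + 3\right)\right) = 2 - 498 = -496$)
$\frac{1}{r + z{\left(28,19 \right)}} = \frac{1}{-496 - 266} = \frac{1}{-762} = - \frac{1}{762}$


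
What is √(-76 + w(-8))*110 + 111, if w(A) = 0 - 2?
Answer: 111 + 110*I*√78 ≈ 111.0 + 971.49*I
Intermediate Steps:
w(A) = -2
√(-76 + w(-8))*110 + 111 = √(-76 - 2)*110 + 111 = √(-78)*110 + 111 = (I*√78)*110 + 111 = 110*I*√78 + 111 = 111 + 110*I*√78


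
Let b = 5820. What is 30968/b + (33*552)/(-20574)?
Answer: 2458882/554355 ≈ 4.4356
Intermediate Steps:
30968/b + (33*552)/(-20574) = 30968/5820 + (33*552)/(-20574) = 30968*(1/5820) + 18216*(-1/20574) = 7742/1455 - 1012/1143 = 2458882/554355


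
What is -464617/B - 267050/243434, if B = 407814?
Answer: -111005151739/49637896638 ≈ -2.2363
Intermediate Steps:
-464617/B - 267050/243434 = -464617/407814 - 267050/243434 = -464617*1/407814 - 267050*1/243434 = -464617/407814 - 133525/121717 = -111005151739/49637896638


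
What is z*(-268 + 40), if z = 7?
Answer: -1596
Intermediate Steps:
z*(-268 + 40) = 7*(-268 + 40) = 7*(-228) = -1596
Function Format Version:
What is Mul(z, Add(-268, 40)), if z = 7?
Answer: -1596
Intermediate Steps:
Mul(z, Add(-268, 40)) = Mul(7, Add(-268, 40)) = Mul(7, -228) = -1596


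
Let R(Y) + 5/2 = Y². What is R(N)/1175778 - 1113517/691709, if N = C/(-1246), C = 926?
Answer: -338771964659730457/210442566905699772 ≈ -1.6098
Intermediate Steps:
N = -463/623 (N = 926/(-1246) = 926*(-1/1246) = -463/623 ≈ -0.74318)
R(Y) = -5/2 + Y²
R(N)/1175778 - 1113517/691709 = (-5/2 + (-463/623)²)/1175778 - 1113517/691709 = (-5/2 + 214369/388129)*(1/1175778) - 1113517*1/691709 = -1511907/776258*1/1175778 - 1113517/691709 = -503969/304235692908 - 1113517/691709 = -338771964659730457/210442566905699772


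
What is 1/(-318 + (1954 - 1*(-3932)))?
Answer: 1/5568 ≈ 0.00017960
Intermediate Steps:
1/(-318 + (1954 - 1*(-3932))) = 1/(-318 + (1954 + 3932)) = 1/(-318 + 5886) = 1/5568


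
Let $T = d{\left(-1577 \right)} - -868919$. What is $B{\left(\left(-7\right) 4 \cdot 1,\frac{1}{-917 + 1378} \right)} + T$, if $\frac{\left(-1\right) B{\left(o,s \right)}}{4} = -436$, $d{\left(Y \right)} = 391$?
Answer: $871054$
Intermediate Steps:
$B{\left(o,s \right)} = 1744$ ($B{\left(o,s \right)} = \left(-4\right) \left(-436\right) = 1744$)
$T = 869310$ ($T = 391 - -868919 = 391 + 868919 = 869310$)
$B{\left(\left(-7\right) 4 \cdot 1,\frac{1}{-917 + 1378} \right)} + T = 1744 + 869310 = 871054$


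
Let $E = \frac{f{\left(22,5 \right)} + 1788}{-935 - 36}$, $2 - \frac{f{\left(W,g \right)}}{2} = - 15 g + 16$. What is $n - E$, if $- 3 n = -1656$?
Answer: $\frac{537902}{971} \approx 553.97$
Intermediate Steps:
$n = 552$ ($n = \left(- \frac{1}{3}\right) \left(-1656\right) = 552$)
$f{\left(W,g \right)} = -28 + 30 g$ ($f{\left(W,g \right)} = 4 - 2 \left(- 15 g + 16\right) = 4 - 2 \left(16 - 15 g\right) = 4 + \left(-32 + 30 g\right) = -28 + 30 g$)
$E = - \frac{1910}{971}$ ($E = \frac{\left(-28 + 30 \cdot 5\right) + 1788}{-935 - 36} = \frac{\left(-28 + 150\right) + 1788}{-971} = \left(122 + 1788\right) \left(- \frac{1}{971}\right) = 1910 \left(- \frac{1}{971}\right) = - \frac{1910}{971} \approx -1.967$)
$n - E = 552 - - \frac{1910}{971} = 552 + \frac{1910}{971} = \frac{537902}{971}$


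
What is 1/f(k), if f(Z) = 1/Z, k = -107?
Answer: -107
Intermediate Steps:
1/f(k) = 1/(1/(-107)) = 1/(-1/107) = -107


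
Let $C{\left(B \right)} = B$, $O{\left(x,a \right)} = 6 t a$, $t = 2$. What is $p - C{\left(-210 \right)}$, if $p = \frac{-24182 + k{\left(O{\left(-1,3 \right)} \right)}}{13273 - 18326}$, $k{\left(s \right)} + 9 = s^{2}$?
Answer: $\frac{1084025}{5053} \approx 214.53$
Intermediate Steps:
$O{\left(x,a \right)} = 12 a$ ($O{\left(x,a \right)} = 6 \cdot 2 a = 12 a$)
$k{\left(s \right)} = -9 + s^{2}$
$p = \frac{22895}{5053}$ ($p = \frac{-24182 - \left(9 - \left(12 \cdot 3\right)^{2}\right)}{13273 - 18326} = \frac{-24182 - \left(9 - 36^{2}\right)}{-5053} = \left(-24182 + \left(-9 + 1296\right)\right) \left(- \frac{1}{5053}\right) = \left(-24182 + 1287\right) \left(- \frac{1}{5053}\right) = \left(-22895\right) \left(- \frac{1}{5053}\right) = \frac{22895}{5053} \approx 4.531$)
$p - C{\left(-210 \right)} = \frac{22895}{5053} - -210 = \frac{22895}{5053} + 210 = \frac{1084025}{5053}$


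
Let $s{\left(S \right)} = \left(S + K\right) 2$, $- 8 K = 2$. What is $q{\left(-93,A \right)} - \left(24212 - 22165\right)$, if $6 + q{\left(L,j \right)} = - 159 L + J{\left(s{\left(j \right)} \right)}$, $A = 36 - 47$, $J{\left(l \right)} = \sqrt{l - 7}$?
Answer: $12734 + \frac{i \sqrt{118}}{2} \approx 12734.0 + 5.4314 i$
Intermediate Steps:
$K = - \frac{1}{4}$ ($K = \left(- \frac{1}{8}\right) 2 = - \frac{1}{4} \approx -0.25$)
$s{\left(S \right)} = - \frac{1}{2} + 2 S$ ($s{\left(S \right)} = \left(S - \frac{1}{4}\right) 2 = \left(- \frac{1}{4} + S\right) 2 = - \frac{1}{2} + 2 S$)
$J{\left(l \right)} = \sqrt{-7 + l}$
$A = -11$ ($A = 36 - 47 = -11$)
$q{\left(L,j \right)} = -6 + \sqrt{- \frac{15}{2} + 2 j} - 159 L$ ($q{\left(L,j \right)} = -6 - \left(- \sqrt{-7 + \left(- \frac{1}{2} + 2 j\right)} + 159 L\right) = -6 - \left(- \sqrt{- \frac{15}{2} + 2 j} + 159 L\right) = -6 + \sqrt{- \frac{15}{2} + 2 j} - 159 L$)
$q{\left(-93,A \right)} - \left(24212 - 22165\right) = \left(-6 + \frac{\sqrt{-30 + 8 \left(-11\right)}}{2} - -14787\right) - \left(24212 - 22165\right) = \left(-6 + \frac{\sqrt{-30 - 88}}{2} + 14787\right) - \left(24212 - 22165\right) = \left(-6 + \frac{\sqrt{-118}}{2} + 14787\right) - 2047 = \left(-6 + \frac{i \sqrt{118}}{2} + 14787\right) - 2047 = \left(14781 + \frac{i \sqrt{118}}{2}\right) - 2047 = 12734 + \frac{i \sqrt{118}}{2}$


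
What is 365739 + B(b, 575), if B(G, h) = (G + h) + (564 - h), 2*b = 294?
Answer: 366450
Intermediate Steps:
b = 147 (b = (1/2)*294 = 147)
B(G, h) = 564 + G
365739 + B(b, 575) = 365739 + (564 + 147) = 365739 + 711 = 366450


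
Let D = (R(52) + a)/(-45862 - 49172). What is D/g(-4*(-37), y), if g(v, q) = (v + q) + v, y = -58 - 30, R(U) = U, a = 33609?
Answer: -33661/19767072 ≈ -0.0017029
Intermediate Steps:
D = -33661/95034 (D = (52 + 33609)/(-45862 - 49172) = 33661/(-95034) = 33661*(-1/95034) = -33661/95034 ≈ -0.35420)
y = -88
g(v, q) = q + 2*v (g(v, q) = (q + v) + v = q + 2*v)
D/g(-4*(-37), y) = -33661/(95034*(-88 + 2*(-4*(-37)))) = -33661/(95034*(-88 + 2*148)) = -33661/(95034*(-88 + 296)) = -33661/95034/208 = -33661/95034*1/208 = -33661/19767072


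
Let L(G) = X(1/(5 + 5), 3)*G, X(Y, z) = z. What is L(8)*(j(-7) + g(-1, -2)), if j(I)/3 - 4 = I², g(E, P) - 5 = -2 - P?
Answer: 3936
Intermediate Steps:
g(E, P) = 3 - P (g(E, P) = 5 + (-2 - P) = 3 - P)
j(I) = 12 + 3*I²
L(G) = 3*G
L(8)*(j(-7) + g(-1, -2)) = (3*8)*((12 + 3*(-7)²) + (3 - 1*(-2))) = 24*((12 + 3*49) + (3 + 2)) = 24*((12 + 147) + 5) = 24*(159 + 5) = 24*164 = 3936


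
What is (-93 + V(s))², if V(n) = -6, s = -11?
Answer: 9801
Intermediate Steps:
(-93 + V(s))² = (-93 - 6)² = (-99)² = 9801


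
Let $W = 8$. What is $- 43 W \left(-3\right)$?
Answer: $1032$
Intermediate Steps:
$- 43 W \left(-3\right) = \left(-43\right) 8 \left(-3\right) = \left(-344\right) \left(-3\right) = 1032$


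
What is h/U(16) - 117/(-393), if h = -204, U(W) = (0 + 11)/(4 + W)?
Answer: -534051/1441 ≈ -370.61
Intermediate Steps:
U(W) = 11/(4 + W)
h/U(16) - 117/(-393) = -204/(11/(4 + 16)) - 117/(-393) = -204/(11/20) - 117*(-1/393) = -204/(11*(1/20)) + 39/131 = -204/11/20 + 39/131 = -204*20/11 + 39/131 = -4080/11 + 39/131 = -534051/1441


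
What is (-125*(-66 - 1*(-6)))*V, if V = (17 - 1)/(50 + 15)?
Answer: 24000/13 ≈ 1846.2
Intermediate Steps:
V = 16/65 ≈ 0.24615
(-125*(-66 - 1*(-6)))*V = -125*(-66 - 1*(-6))*(16/65) = -125*(-66 + 6)*(16/65) = -125*(-60)*(16/65) = 7500*(16/65) = 24000/13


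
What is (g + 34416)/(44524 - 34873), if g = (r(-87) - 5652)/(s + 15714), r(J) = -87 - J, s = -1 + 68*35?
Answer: 69187004/19401727 ≈ 3.5660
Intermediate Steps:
s = 2379 (s = -1 + 2380 = 2379)
g = -1884/6031 (g = ((-87 - 1*(-87)) - 5652)/(2379 + 15714) = ((-87 + 87) - 5652)/18093 = (0 - 5652)*(1/18093) = -5652*1/18093 = -1884/6031 ≈ -0.31239)
(g + 34416)/(44524 - 34873) = (-1884/6031 + 34416)/(44524 - 34873) = (207561012/6031)/9651 = (207561012/6031)*(1/9651) = 69187004/19401727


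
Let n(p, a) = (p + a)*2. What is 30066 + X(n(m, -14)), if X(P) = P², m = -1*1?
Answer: 30966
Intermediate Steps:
m = -1
n(p, a) = 2*a + 2*p (n(p, a) = (a + p)*2 = 2*a + 2*p)
30066 + X(n(m, -14)) = 30066 + (2*(-14) + 2*(-1))² = 30066 + (-28 - 2)² = 30066 + (-30)² = 30066 + 900 = 30966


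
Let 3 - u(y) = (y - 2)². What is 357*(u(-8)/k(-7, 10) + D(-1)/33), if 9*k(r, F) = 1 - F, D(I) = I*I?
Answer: 381038/11 ≈ 34640.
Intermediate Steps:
D(I) = I²
k(r, F) = ⅑ - F/9 (k(r, F) = (1 - F)/9 = ⅑ - F/9)
u(y) = 3 - (-2 + y)² (u(y) = 3 - (y - 2)² = 3 - (-2 + y)²)
357*(u(-8)/k(-7, 10) + D(-1)/33) = 357*((3 - (-2 - 8)²)/(⅑ - ⅑*10) + (-1)²/33) = 357*((3 - 1*(-10)²)/(⅑ - 10/9) + 1*(1/33)) = 357*((3 - 1*100)/(-1) + 1/33) = 357*((3 - 100)*(-1) + 1/33) = 357*(-97*(-1) + 1/33) = 357*(97 + 1/33) = 357*(3202/33) = 381038/11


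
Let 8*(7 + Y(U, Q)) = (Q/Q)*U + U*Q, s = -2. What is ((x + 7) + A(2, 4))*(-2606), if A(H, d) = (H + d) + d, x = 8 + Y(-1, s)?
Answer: -188935/4 ≈ -47234.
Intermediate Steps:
Y(U, Q) = -7 + U/8 + Q*U/8 (Y(U, Q) = -7 + ((Q/Q)*U + U*Q)/8 = -7 + (1*U + Q*U)/8 = -7 + (U + Q*U)/8 = -7 + (U/8 + Q*U/8) = -7 + U/8 + Q*U/8)
x = 9/8 (x = 8 + (-7 + (⅛)*(-1) + (⅛)*(-2)*(-1)) = 8 + (-7 - ⅛ + ¼) = 8 - 55/8 = 9/8 ≈ 1.1250)
A(H, d) = H + 2*d
((x + 7) + A(2, 4))*(-2606) = ((9/8 + 7) + (2 + 2*4))*(-2606) = (65/8 + (2 + 8))*(-2606) = (65/8 + 10)*(-2606) = (145/8)*(-2606) = -188935/4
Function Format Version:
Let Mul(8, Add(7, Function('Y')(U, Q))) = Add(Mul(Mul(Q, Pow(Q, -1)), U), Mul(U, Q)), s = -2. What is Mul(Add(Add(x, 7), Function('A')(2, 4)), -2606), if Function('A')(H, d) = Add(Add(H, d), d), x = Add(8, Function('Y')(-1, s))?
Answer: Rational(-188935, 4) ≈ -47234.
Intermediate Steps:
Function('Y')(U, Q) = Add(-7, Mul(Rational(1, 8), U), Mul(Rational(1, 8), Q, U)) (Function('Y')(U, Q) = Add(-7, Mul(Rational(1, 8), Add(Mul(Mul(Q, Pow(Q, -1)), U), Mul(U, Q)))) = Add(-7, Mul(Rational(1, 8), Add(Mul(1, U), Mul(Q, U)))) = Add(-7, Mul(Rational(1, 8), Add(U, Mul(Q, U)))) = Add(-7, Add(Mul(Rational(1, 8), U), Mul(Rational(1, 8), Q, U))) = Add(-7, Mul(Rational(1, 8), U), Mul(Rational(1, 8), Q, U)))
x = Rational(9, 8) (x = Add(8, Add(-7, Mul(Rational(1, 8), -1), Mul(Rational(1, 8), -2, -1))) = Add(8, Add(-7, Rational(-1, 8), Rational(1, 4))) = Add(8, Rational(-55, 8)) = Rational(9, 8) ≈ 1.1250)
Function('A')(H, d) = Add(H, Mul(2, d))
Mul(Add(Add(x, 7), Function('A')(2, 4)), -2606) = Mul(Add(Add(Rational(9, 8), 7), Add(2, Mul(2, 4))), -2606) = Mul(Add(Rational(65, 8), Add(2, 8)), -2606) = Mul(Add(Rational(65, 8), 10), -2606) = Mul(Rational(145, 8), -2606) = Rational(-188935, 4)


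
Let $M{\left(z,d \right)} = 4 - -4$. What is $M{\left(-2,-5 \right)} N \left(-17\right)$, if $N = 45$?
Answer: $-6120$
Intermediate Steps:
$M{\left(z,d \right)} = 8$ ($M{\left(z,d \right)} = 4 + 4 = 8$)
$M{\left(-2,-5 \right)} N \left(-17\right) = 8 \cdot 45 \left(-17\right) = 360 \left(-17\right) = -6120$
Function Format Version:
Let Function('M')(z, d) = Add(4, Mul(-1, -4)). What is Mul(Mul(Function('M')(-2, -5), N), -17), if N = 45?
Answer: -6120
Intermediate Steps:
Function('M')(z, d) = 8 (Function('M')(z, d) = Add(4, 4) = 8)
Mul(Mul(Function('M')(-2, -5), N), -17) = Mul(Mul(8, 45), -17) = Mul(360, -17) = -6120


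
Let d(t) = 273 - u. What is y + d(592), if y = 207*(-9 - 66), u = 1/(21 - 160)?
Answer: -2120027/139 ≈ -15252.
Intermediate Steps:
u = -1/139 (u = 1/(-139) = -1/139 ≈ -0.0071942)
d(t) = 37948/139 (d(t) = 273 - 1*(-1/139) = 273 + 1/139 = 37948/139)
y = -15525 (y = 207*(-75) = -15525)
y + d(592) = -15525 + 37948/139 = -2120027/139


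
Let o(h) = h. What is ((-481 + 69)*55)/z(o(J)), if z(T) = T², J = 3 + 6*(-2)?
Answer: -22660/81 ≈ -279.75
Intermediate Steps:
J = -9 (J = 3 - 12 = -9)
((-481 + 69)*55)/z(o(J)) = ((-481 + 69)*55)/((-9)²) = -412*55/81 = -22660*1/81 = -22660/81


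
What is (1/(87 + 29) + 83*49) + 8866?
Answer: 1500229/116 ≈ 12933.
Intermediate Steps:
(1/(87 + 29) + 83*49) + 8866 = (1/116 + 4067) + 8866 = 471773/116 + 8866 = 1500229/116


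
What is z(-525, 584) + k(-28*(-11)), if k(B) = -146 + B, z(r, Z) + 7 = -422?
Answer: -267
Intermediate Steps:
z(r, Z) = -429 (z(r, Z) = -7 - 422 = -429)
z(-525, 584) + k(-28*(-11)) = -429 + (-146 - 28*(-11)) = -429 + (-146 + 308) = -429 + 162 = -267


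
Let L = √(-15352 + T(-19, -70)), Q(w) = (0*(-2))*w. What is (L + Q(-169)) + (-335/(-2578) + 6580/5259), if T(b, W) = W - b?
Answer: 18725005/13557702 + I*√15403 ≈ 1.3811 + 124.11*I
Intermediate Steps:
Q(w) = 0 (Q(w) = 0*w = 0)
L = I*√15403 (L = √(-15352 + (-70 - 1*(-19))) = √(-15352 + (-70 + 19)) = √(-15352 - 51) = √(-15403) = I*√15403 ≈ 124.11*I)
(L + Q(-169)) + (-335/(-2578) + 6580/5259) = (I*√15403 + 0) + (-335/(-2578) + 6580/5259) = I*√15403 + (-335*(-1/2578) + 6580*(1/5259)) = I*√15403 + (335/2578 + 6580/5259) = I*√15403 + 18725005/13557702 = 18725005/13557702 + I*√15403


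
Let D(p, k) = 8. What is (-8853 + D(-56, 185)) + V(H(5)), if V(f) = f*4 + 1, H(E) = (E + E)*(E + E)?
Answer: -8444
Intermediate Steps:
H(E) = 4*E**2 (H(E) = (2*E)*(2*E) = 4*E**2)
V(f) = 1 + 4*f (V(f) = 4*f + 1 = 1 + 4*f)
(-8853 + D(-56, 185)) + V(H(5)) = (-8853 + 8) + (1 + 4*(4*5**2)) = -8845 + (1 + 4*(4*25)) = -8845 + (1 + 4*100) = -8845 + (1 + 400) = -8845 + 401 = -8444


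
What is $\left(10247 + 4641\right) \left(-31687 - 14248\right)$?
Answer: $-683880280$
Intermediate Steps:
$\left(10247 + 4641\right) \left(-31687 - 14248\right) = 14888 \left(-31687 - 14248\right) = 14888 \left(-45935\right) = -683880280$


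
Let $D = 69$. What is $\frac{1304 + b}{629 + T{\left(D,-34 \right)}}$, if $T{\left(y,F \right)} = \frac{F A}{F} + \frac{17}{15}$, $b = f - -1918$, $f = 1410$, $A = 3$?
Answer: $\frac{69480}{9497} \approx 7.316$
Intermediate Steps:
$b = 3328$ ($b = 1410 - -1918 = 1410 + 1918 = 3328$)
$T{\left(y,F \right)} = \frac{62}{15}$ ($T{\left(y,F \right)} = \frac{F 3}{F} + \frac{17}{15} = \frac{3 F}{F} + 17 \cdot \frac{1}{15} = 3 + \frac{17}{15} = \frac{62}{15}$)
$\frac{1304 + b}{629 + T{\left(D,-34 \right)}} = \frac{1304 + 3328}{629 + \frac{62}{15}} = \frac{4632}{\frac{9497}{15}} = 4632 \cdot \frac{15}{9497} = \frac{69480}{9497}$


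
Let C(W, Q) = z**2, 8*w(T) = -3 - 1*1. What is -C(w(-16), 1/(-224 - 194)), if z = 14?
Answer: -196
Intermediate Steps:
w(T) = -1/2 (w(T) = (-3 - 1*1)/8 = (-3 - 1)/8 = (1/8)*(-4) = -1/2)
C(W, Q) = 196 (C(W, Q) = 14**2 = 196)
-C(w(-16), 1/(-224 - 194)) = -1*196 = -196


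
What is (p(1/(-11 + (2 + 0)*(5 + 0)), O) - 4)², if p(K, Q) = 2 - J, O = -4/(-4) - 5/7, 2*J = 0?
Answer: 4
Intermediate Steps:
J = 0 (J = (½)*0 = 0)
O = 2/7 (O = -4*(-¼) - 5*⅐ = 1 - 5/7 = 2/7 ≈ 0.28571)
p(K, Q) = 2 (p(K, Q) = 2 - 1*0 = 2 + 0 = 2)
(p(1/(-11 + (2 + 0)*(5 + 0)), O) - 4)² = (2 - 4)² = (-2)² = 4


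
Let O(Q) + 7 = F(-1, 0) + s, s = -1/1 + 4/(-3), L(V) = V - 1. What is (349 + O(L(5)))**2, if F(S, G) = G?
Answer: 1038361/9 ≈ 1.1537e+5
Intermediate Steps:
L(V) = -1 + V
s = -7/3 (s = -1*1 + 4*(-1/3) = -1 - 4/3 = -7/3 ≈ -2.3333)
O(Q) = -28/3 (O(Q) = -7 + (0 - 7/3) = -7 - 7/3 = -28/3)
(349 + O(L(5)))**2 = (349 - 28/3)**2 = (1019/3)**2 = 1038361/9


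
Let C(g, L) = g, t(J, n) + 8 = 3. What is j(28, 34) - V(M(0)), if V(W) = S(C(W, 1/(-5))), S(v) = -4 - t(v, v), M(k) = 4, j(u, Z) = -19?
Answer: -20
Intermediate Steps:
t(J, n) = -5 (t(J, n) = -8 + 3 = -5)
S(v) = 1 (S(v) = -4 - 1*(-5) = -4 + 5 = 1)
V(W) = 1
j(28, 34) - V(M(0)) = -19 - 1*1 = -19 - 1 = -20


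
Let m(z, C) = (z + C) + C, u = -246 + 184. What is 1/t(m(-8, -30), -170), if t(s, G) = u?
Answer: -1/62 ≈ -0.016129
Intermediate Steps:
u = -62
m(z, C) = z + 2*C (m(z, C) = (C + z) + C = z + 2*C)
t(s, G) = -62
1/t(m(-8, -30), -170) = 1/(-62) = -1/62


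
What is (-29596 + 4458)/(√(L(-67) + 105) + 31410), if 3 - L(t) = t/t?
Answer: -789584580/986587993 + 25138*√107/986587993 ≈ -0.80005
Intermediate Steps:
L(t) = 2 (L(t) = 3 - t/t = 3 - 1*1 = 3 - 1 = 2)
(-29596 + 4458)/(√(L(-67) + 105) + 31410) = (-29596 + 4458)/(√(2 + 105) + 31410) = -25138/(√107 + 31410) = -25138/(31410 + √107)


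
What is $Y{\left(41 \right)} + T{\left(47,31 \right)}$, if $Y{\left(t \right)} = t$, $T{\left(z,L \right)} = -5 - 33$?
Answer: $3$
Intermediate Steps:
$T{\left(z,L \right)} = -38$ ($T{\left(z,L \right)} = -5 - 33 = -38$)
$Y{\left(41 \right)} + T{\left(47,31 \right)} = 41 - 38 = 3$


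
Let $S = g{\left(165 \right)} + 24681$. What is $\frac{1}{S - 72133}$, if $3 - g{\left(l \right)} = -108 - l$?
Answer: $- \frac{1}{47176} \approx -2.1197 \cdot 10^{-5}$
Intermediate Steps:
$g{\left(l \right)} = 111 + l$ ($g{\left(l \right)} = 3 - \left(-108 - l\right) = 3 + \left(108 + l\right) = 111 + l$)
$S = 24957$ ($S = \left(111 + 165\right) + 24681 = 276 + 24681 = 24957$)
$\frac{1}{S - 72133} = \frac{1}{24957 - 72133} = \frac{1}{-47176} = - \frac{1}{47176}$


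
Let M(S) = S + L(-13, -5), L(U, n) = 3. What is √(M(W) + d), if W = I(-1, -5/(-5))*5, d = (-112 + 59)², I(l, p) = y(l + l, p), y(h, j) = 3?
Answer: √2827 ≈ 53.170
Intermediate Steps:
I(l, p) = 3
d = 2809 (d = (-53)² = 2809)
W = 15 (W = 3*5 = 15)
M(S) = 3 + S (M(S) = S + 3 = 3 + S)
√(M(W) + d) = √((3 + 15) + 2809) = √(18 + 2809) = √2827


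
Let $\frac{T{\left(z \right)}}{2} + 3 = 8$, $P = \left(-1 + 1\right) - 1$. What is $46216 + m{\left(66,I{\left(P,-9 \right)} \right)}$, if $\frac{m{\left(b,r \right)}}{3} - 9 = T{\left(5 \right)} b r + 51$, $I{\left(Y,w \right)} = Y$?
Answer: $44416$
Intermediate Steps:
$P = -1$ ($P = 0 - 1 = -1$)
$T{\left(z \right)} = 10$ ($T{\left(z \right)} = -6 + 2 \cdot 8 = -6 + 16 = 10$)
$m{\left(b,r \right)} = 180 + 30 b r$ ($m{\left(b,r \right)} = 27 + 3 \left(10 b r + 51\right) = 27 + 3 \left(51 + 10 b r\right) = 27 + \left(153 + 30 b r\right) = 180 + 30 b r$)
$46216 + m{\left(66,I{\left(P,-9 \right)} \right)} = 46216 + \left(180 + 30 \cdot 66 \left(-1\right)\right) = 46216 + \left(180 - 1980\right) = 46216 - 1800 = 44416$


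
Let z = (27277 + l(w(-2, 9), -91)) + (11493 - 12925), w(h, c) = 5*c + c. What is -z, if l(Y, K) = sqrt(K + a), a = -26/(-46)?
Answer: -25845 - 4*I*sqrt(2990)/23 ≈ -25845.0 - 9.5097*I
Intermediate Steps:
a = 13/23 (a = -26*(-1/46) = 13/23 ≈ 0.56522)
w(h, c) = 6*c
l(Y, K) = sqrt(13/23 + K) (l(Y, K) = sqrt(K + 13/23) = sqrt(13/23 + K))
z = 25845 + 4*I*sqrt(2990)/23 (z = (27277 + sqrt(299 + 529*(-91))/23) + (11493 - 12925) = (27277 + sqrt(299 - 48139)/23) - 1432 = (27277 + sqrt(-47840)/23) - 1432 = (27277 + (4*I*sqrt(2990))/23) - 1432 = (27277 + 4*I*sqrt(2990)/23) - 1432 = 25845 + 4*I*sqrt(2990)/23 ≈ 25845.0 + 9.5097*I)
-z = -(25845 + 4*I*sqrt(2990)/23) = -25845 - 4*I*sqrt(2990)/23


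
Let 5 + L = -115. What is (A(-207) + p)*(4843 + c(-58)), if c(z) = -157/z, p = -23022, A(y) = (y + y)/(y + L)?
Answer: -352615016130/3161 ≈ -1.1155e+8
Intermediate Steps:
L = -120 (L = -5 - 115 = -120)
A(y) = 2*y/(-120 + y) (A(y) = (y + y)/(y - 120) = (2*y)/(-120 + y) = 2*y/(-120 + y))
(A(-207) + p)*(4843 + c(-58)) = (2*(-207)/(-120 - 207) - 23022)*(4843 - 157/(-58)) = (2*(-207)/(-327) - 23022)*(4843 - 157*(-1/58)) = (2*(-207)*(-1/327) - 23022)*(4843 + 157/58) = (138/109 - 23022)*(281051/58) = -2509260/109*281051/58 = -352615016130/3161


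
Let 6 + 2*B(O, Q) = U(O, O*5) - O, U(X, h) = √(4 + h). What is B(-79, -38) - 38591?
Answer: -77109/2 + I*√391/2 ≈ -38555.0 + 9.8869*I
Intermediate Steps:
B(O, Q) = -3 + √(4 + 5*O)/2 - O/2 (B(O, Q) = -3 + (√(4 + O*5) - O)/2 = -3 + (√(4 + 5*O) - O)/2 = -3 + (√(4 + 5*O)/2 - O/2) = -3 + √(4 + 5*O)/2 - O/2)
B(-79, -38) - 38591 = (-3 + √(4 + 5*(-79))/2 - ½*(-79)) - 38591 = (-3 + √(4 - 395)/2 + 79/2) - 38591 = (-3 + √(-391)/2 + 79/2) - 38591 = (-3 + (I*√391)/2 + 79/2) - 38591 = (-3 + I*√391/2 + 79/2) - 38591 = (73/2 + I*√391/2) - 38591 = -77109/2 + I*√391/2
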